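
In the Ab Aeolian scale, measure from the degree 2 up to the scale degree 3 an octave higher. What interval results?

Ab natural minor: Ab Bb Cb Db Eb Fb Gb.
Degree 2 = Bb; 3rd scale degree (up an octave) = Cb.
From Bb to Cb: 13 semitones over a ninth = minor.

minor ninth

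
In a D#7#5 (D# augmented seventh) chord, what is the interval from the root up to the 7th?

Spelling the chord: D#-F##-A##-C#.
The root is D# and the 7th is C#.
D# up to C# is 10 semitones, a half step narrower than a major seventh, so the interval is minor.

minor seventh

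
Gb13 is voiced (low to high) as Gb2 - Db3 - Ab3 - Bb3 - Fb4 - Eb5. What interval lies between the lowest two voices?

perfect fifth

Those voices are Gb2 and Db3.
From Gb to Db is 7 semitones, exactly the perfect fifth.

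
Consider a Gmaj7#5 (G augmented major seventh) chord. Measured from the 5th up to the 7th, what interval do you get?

The chord tones of G+maj7 are G B D# F#.
That puts D# below F#.
3 letter names make it a third; at 3 semitones (a half step narrower than major) the quality is minor.

minor 3rd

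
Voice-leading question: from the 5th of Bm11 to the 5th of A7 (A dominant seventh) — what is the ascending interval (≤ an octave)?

m7

The 5th of Bm11 is F#; the 5th of A7 (A dominant seventh) is E.
From F# to E: 10 semitones over a seventh = minor.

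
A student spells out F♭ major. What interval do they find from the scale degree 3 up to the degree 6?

perfect fourth

F♭ major: F♭ G♭ A♭ B𝄫 C♭ D♭ E♭.
The scale degree 3 is A♭ and the 6th degree is D♭.
Counting 4 letters and 5 half steps from A♭ gives a perfect fourth.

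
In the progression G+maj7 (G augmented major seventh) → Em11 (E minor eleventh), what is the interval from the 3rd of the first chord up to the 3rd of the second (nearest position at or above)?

m6

G+maj7 (G augmented major seventh) has B as its 3rd, and Em11 (E minor eleventh) has G as its 3rd.
B up to G is 8 semitones, a half step narrower than a major sixth, so the interval is minor.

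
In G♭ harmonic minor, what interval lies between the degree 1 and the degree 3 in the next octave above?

Spelling G♭ harmonic minor: G♭ A♭ B𝄫 C♭ D♭ E𝄫 F.
So we need the interval from G♭ up to B𝄫.
From G♭ to B𝄫: 15 semitones over a tenth = minor.

minor tenth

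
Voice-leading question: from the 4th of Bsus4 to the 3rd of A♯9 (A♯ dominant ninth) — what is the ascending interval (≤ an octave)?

augmented 6th

Bsus4 has E as its 4th, and A♯9 (A♯ dominant ninth) has C𝄪 as its 3rd.
E up to C𝄪 is 10 semitones, a half step wider than a major sixth, so the interval is augmented.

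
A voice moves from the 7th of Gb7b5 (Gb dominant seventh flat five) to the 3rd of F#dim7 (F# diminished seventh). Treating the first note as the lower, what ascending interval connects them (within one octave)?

augmented third

The 7th of Gb7b5 (Gb dominant seventh flat five) is Fb; the 3rd of F#dim7 (F# diminished seventh) is A.
Fb up to A is 5 semitones, a half step wider than a major third, so the interval is augmented.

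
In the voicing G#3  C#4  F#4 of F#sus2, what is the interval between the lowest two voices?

perfect fourth

Those voices are G#3 and C#4.
G# up to C# spans 4 letter names and 5 semitones — a perfect fourth.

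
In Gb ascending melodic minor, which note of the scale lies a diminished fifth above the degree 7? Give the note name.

The scale is Gb Ab Bbb Cb Db Eb F.
The degree 7 is F; a diminished fifth above that is Cb — scale degree 4.

Cb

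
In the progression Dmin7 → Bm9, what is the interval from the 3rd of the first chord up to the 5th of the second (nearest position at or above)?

augmented unison

Dmin7 has F as its 3rd, and Bm9 has F# as its 5th.
1 letter names make it a unison; at 1 semitone (a half step wider than perfect) the quality is augmented.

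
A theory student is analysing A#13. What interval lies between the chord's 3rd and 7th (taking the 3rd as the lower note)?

diminished fifth

The chord tones of A#13 are A#–C##–E#–G#–B#–F##.
That puts C## below G#.
C## up to G# is 6 semitones, a half step narrower than a perfect fifth, so the interval is diminished.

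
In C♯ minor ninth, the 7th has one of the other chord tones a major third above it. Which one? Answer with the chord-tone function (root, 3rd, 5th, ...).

9th

C♯min9 is spelled C♯ E G♯ B D♯.
The 7th is B. A major third above B is D♯.
D♯ is the chord's 9th.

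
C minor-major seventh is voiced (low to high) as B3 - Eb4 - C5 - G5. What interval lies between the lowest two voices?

Those voices are B3 and Eb4.
From B to Eb: 4 semitones over a fourth = diminished.

d4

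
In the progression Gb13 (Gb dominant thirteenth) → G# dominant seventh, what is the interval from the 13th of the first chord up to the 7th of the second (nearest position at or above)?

The 13th of Gb13 (Gb dominant thirteenth) is Eb; the 7th of G# dominant seventh is F#.
2 letter names make it a second; at 3 semitones (a half step wider than major) the quality is augmented.

augmented second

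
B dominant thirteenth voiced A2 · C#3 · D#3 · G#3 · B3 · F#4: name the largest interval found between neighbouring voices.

Adjacent intervals: A2→C#3 = major third; C#3→D#3 = major second; D#3→G#3 = perfect fourth; G#3→B3 = minor third; B3→F#4 = perfect fifth.
The largest is B3 to F#4, a perfect fifth (7 semitones).

P5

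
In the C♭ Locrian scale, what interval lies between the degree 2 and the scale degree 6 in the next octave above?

perfect 12th

Spelling the C♭ Locrian scale: C♭ D𝄫 E𝄫 F♭ G𝄫 A𝄫 B𝄫.
So we need the interval from D𝄫 up to A𝄫.
D𝄫 up to A𝄫 spans 12 letter names and 19 semitones — a perfect twelfth.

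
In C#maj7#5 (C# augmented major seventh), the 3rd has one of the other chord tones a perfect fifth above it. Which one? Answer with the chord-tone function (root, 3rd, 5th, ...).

7th

The chord tones of C#+maj7 are C#-E#-G##-B#.
The 3rd is E#. A perfect fifth above E# is B#.
B# is the chord's 7th.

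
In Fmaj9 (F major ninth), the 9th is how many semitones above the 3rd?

10

The chord tones of F major ninth are F A C E G.
A to G is a minor seventh: 10 semitones.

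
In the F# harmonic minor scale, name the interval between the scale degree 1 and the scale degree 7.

The scale runs F# G# A B C# D E#.
That puts F# below E#.
F# up to E# spans 7 letter names and 11 semitones — a major seventh.

major seventh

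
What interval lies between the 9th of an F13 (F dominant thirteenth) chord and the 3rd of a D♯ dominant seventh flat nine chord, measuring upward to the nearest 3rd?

augmented seventh

F13 (F dominant thirteenth) has G as its 9th, and D♯ dominant seventh flat nine has F𝄪 as its 3rd.
G up to F𝄪 is 12 semitones, a half step wider than a major seventh, so the interval is augmented.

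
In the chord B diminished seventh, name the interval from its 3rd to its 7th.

diminished fifth

The chord tones of Bdim7 (B diminished seventh) are B–D–F–Ab.
That puts D below Ab.
5 letter names make it a fifth; at 6 semitones (a half step narrower than perfect) the quality is diminished.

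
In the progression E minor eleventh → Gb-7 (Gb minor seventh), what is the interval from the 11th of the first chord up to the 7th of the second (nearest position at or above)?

The 11th of E minor eleventh is A; the 7th of Gb-7 (Gb minor seventh) is Fb.
From A to Fb: 7 semitones over a sixth = diminished.

diminished sixth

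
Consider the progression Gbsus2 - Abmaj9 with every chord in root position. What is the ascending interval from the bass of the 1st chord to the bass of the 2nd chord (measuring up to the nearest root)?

The roots are Gb and Ab.
From Gb to Ab is 2 semitones, exactly the major second.

major second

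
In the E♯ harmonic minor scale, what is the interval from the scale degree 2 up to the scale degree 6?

Spelling the E♯ harmonic minor scale: E♯ F𝄪 G♯ A♯ B♯ C♯ D𝄪.
That puts F𝄪 below C♯.
F𝄪 up to C♯ is 6 semitones, a half step narrower than a perfect fifth, so the interval is diminished.

diminished fifth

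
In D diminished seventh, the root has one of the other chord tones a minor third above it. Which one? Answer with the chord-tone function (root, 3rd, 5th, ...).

Spelling the chord: D, F, A♭, C♭.
The root is D. A minor third above D is F.
F is the chord's 3rd.

3rd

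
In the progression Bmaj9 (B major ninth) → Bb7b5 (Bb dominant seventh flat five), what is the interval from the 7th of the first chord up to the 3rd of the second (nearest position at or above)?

d4

The 7th of Bmaj9 (B major ninth) is A#; the 3rd of Bb7b5 (Bb dominant seventh flat five) is D.
From A# to D: 4 semitones over a fourth = diminished.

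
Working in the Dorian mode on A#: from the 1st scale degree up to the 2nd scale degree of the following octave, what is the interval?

major 9th

Spelling the Dorian mode on A#: A# B# C# D# E# F## G#.
1st scale degree = A#; degree 2 (up an octave) = B#.
From A# to B# is 14 semitones, exactly the major ninth.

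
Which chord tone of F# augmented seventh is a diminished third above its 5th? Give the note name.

The chord tones of F# augmented seventh are F#, A#, C##, E.
The 5th is C##. A diminished third above C## is E.
E is the chord's 7th.

E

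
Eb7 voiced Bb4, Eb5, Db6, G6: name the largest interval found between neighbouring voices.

minor seventh

Adjacent intervals: Bb4→Eb5 = perfect fourth; Eb5→Db6 = minor seventh; Db6→G6 = augmented fourth.
The largest is Eb5 to Db6, a minor seventh (10 semitones).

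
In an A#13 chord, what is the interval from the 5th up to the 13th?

major 9th

A#13 (A# dominant thirteenth): A# C## E# G# B# F##.
5th = E#; 13th = F##.
E# up to F## spans 9 letter names and 14 semitones — a major ninth.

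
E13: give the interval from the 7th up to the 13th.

E13: E G# B D F# C#.
7th = D; 13th = C#.
D up to C# spans 7 letter names and 11 semitones — a major seventh.

major 7th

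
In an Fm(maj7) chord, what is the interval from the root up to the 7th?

M7

Fm(maj7) (F minor-major seventh) is spelled F Ab C E.
The root is F and the 7th is E.
From F to E is 11 semitones, exactly the major seventh.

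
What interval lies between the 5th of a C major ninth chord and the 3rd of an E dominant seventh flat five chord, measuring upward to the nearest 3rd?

augmented unison

C major ninth has G as its 5th, and E dominant seventh flat five has G# as its 3rd.
From G to G#: 1 semitone over a unison = augmented.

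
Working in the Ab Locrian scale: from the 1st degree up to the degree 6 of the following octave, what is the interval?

Ab locrian: Ab Bbb Cb Db Ebb Fb Gb.
1st degree = Ab; scale degree 6 (up an octave) = Fb.
From Ab to Fb: 20 semitones over a thirteenth = minor.

minor 13th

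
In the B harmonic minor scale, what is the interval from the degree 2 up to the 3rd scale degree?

Spelling the B harmonic minor scale: B C♯ D E F♯ G A♯.
Degree 2 = C♯; 3rd degree = D.
C♯ up to D is 1 semitone, a half step narrower than a major second, so the interval is minor.

minor second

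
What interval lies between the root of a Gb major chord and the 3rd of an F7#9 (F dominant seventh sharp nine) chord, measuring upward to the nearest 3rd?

augmented 2nd

Gb major has Gb as its root, and F7#9 (F dominant seventh sharp nine) has A as its 3rd.
2 letter names make it a second; at 3 semitones (a half step wider than major) the quality is augmented.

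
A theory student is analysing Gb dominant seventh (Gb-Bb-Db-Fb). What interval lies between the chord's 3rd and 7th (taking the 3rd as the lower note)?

d5

The 3rd is Bb and the 7th is Fb.
5 letter names make it a fifth; at 6 semitones (a half step narrower than perfect) the quality is diminished.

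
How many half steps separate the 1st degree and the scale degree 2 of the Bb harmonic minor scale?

2

The scale is Bb C Db Eb F Gb A.
Bb up to C is a major second — 2 semitones.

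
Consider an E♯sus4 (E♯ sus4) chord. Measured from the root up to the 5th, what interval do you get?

E♯ sus4: E♯–A♯–B♯.
So we need the interval from E♯ up to B♯.
E♯ up to B♯ spans 5 letter names and 7 semitones — a perfect fifth.

perfect fifth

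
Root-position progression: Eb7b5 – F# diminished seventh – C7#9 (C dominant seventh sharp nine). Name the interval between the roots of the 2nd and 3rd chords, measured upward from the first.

The roots are F# and C.
From F# to C: 6 semitones over a fifth = diminished.

diminished fifth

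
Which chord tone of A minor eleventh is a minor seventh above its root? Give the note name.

G

Spelling the chord: A-C-E-G-B-D.
The root is A. A minor seventh above A is G.
G is the chord's 7th.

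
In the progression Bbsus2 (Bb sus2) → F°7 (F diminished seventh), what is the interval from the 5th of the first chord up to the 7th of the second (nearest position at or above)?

diminished seventh

Bbsus2 (Bb sus2) has F as its 5th, and F°7 (F diminished seventh) has Ebb as its 7th.
7 letter names make it a seventh; at 9 semitones (a whole step narrower than major) the quality is diminished.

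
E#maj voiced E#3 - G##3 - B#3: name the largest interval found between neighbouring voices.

major third

Adjacent intervals: E#3→G##3 = major third; G##3→B#3 = minor third.
The largest is E#3 to G##3, a major third (4 semitones).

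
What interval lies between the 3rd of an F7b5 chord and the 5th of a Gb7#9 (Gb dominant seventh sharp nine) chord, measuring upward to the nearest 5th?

diminished 4th

The 3rd of F7b5 is A; the 5th of Gb7#9 (Gb dominant seventh sharp nine) is Db.
A up to Db is 4 semitones, a half step narrower than a perfect fourth, so the interval is diminished.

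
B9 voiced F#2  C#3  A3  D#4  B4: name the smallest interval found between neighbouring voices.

Adjacent intervals: F#2→C#3 = perfect fifth; C#3→A3 = minor sixth; A3→D#4 = augmented fourth; D#4→B4 = minor sixth.
The smallest is A3 to D#4, an augmented fourth (6 semitones).

augmented fourth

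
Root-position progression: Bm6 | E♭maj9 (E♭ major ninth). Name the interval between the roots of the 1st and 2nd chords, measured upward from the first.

diminished 4th

The roots are B and E♭.
4 letter names make it a fourth; at 4 semitones (a half step narrower than perfect) the quality is diminished.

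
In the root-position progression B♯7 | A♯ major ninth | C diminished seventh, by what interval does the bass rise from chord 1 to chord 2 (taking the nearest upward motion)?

minor seventh

The roots are B♯ and A♯.
From B♯ to A♯: 10 semitones over a seventh = minor.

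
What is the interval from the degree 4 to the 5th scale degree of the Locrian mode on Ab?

The scale runs Ab Bbb Cb Db Ebb Fb Gb.
The degree 4 is Db and the 5th scale degree is Ebb.
2 letter names make it a second; at 1 semitone (a half step narrower than major) the quality is minor.

minor 2nd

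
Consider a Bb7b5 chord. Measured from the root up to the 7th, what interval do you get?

Bb dominant seventh flat five: Bb, D, Fb, Ab.
Root = Bb; 7th = Ab.
From Bb to Ab: 10 semitones over a seventh = minor.

minor seventh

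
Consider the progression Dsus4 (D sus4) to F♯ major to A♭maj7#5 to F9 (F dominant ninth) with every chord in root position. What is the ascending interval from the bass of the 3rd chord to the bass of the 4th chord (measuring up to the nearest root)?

M6

The roots are A♭ and F.
From A♭ to F is 9 semitones, exactly the major sixth.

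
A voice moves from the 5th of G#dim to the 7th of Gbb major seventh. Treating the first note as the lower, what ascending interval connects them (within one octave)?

G#dim has D as its 5th, and Gbb major seventh has Fb as its 7th.
From D to Fb: 2 semitones over a third = diminished.

diminished 3rd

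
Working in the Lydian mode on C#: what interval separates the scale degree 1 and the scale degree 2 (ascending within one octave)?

major 2nd

C# lydian: C# D# E# F## G# A# B#.
The scale degree 1 is C# and the degree 2 is D#.
From C# to D# is 2 semitones, exactly the major second.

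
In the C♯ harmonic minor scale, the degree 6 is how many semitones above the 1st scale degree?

8

The scale is C♯ D♯ E F♯ G♯ A B♯.
C♯ up to A is a minor sixth — 8 semitones.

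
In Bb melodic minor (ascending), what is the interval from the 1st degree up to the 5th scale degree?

Bb melodic minor: Bb C Db Eb F G A.
The 1st degree is Bb and the 5th degree is F.
Bb up to F spans 5 letter names and 7 semitones — a perfect fifth.

P5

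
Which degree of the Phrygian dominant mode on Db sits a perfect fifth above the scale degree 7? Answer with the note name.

The scale is Db Ebb F Gb Ab Bbb Cb.
The scale degree 7 is Cb; a perfect fifth above that is Gb — scale degree 4.

Gb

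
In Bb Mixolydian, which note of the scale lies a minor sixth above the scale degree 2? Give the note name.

Ab

The scale is Bb C D Eb F G Ab.
The scale degree 2 is C; a minor sixth above that is Ab — scale degree 7.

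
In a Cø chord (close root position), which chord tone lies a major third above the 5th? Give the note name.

Bb

Spelling the chord: C Eb Gb Bb.
The 5th is Gb. A major third above Gb is Bb.
Bb is the chord's 7th.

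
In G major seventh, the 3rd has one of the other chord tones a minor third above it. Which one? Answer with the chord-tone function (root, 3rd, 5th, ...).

The chord tones of GΔ7 are G, B, D, F♯.
The 3rd is B. A minor third above B is D.
D is the chord's 5th.

5th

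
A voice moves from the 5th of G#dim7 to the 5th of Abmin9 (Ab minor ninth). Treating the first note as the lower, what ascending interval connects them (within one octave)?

The 5th of G#dim7 is D; the 5th of Abmin9 (Ab minor ninth) is Eb.
2 letter names make it a second; at 1 semitone (a half step narrower than major) the quality is minor.

m2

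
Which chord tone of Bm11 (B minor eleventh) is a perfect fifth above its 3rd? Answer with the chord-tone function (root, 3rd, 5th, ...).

The chord tones of Bm11 (B minor eleventh) are B-D-F♯-A-C♯-E.
The 3rd is D. A perfect fifth above D is A.
A is the chord's 7th.

7th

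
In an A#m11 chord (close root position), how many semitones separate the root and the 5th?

7

The chord tones of A#m11 (A# minor eleventh) are A#–C#–E#–G#–B#–D#.
A# to E# is a perfect fifth: 7 semitones.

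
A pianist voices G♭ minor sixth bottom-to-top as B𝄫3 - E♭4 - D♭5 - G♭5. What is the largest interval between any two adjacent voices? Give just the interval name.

minor seventh

Adjacent intervals: B𝄫3→E♭4 = augmented fourth; E♭4→D♭5 = minor seventh; D♭5→G♭5 = perfect fourth.
The largest is E♭4 to D♭5, a minor seventh (10 semitones).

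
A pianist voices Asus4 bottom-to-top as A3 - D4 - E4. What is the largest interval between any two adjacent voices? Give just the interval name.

Adjacent intervals: A3→D4 = perfect fourth; D4→E4 = major second.
The largest is A3 to D4, a perfect fourth (5 semitones).

P4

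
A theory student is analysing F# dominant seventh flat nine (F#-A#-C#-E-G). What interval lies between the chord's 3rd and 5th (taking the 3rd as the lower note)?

minor third

3rd = A#; 5th = C#.
3 letter names make it a third; at 3 semitones (a half step narrower than major) the quality is minor.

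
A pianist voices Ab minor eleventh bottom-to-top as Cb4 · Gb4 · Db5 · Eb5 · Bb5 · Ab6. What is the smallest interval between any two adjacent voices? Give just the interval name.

Adjacent intervals: Cb4→Gb4 = perfect fifth; Gb4→Db5 = perfect fifth; Db5→Eb5 = major second; Eb5→Bb5 = perfect fifth; Bb5→Ab6 = minor seventh.
The smallest is Db5 to Eb5, a major second (2 semitones).

M2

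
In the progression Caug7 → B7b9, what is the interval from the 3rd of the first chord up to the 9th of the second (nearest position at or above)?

minor sixth

The 3rd of Caug7 is E; the 9th of B7b9 is C.
E up to C is 8 semitones, a half step narrower than a major sixth, so the interval is minor.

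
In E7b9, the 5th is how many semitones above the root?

The chord tones of E dominant seventh flat nine are E G# B D F.
E to B is a perfect fifth: 7 semitones.

7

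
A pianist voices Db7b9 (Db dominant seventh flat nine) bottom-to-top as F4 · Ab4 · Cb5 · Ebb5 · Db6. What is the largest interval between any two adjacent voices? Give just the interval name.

major 7th

Adjacent intervals: F4→Ab4 = minor third; Ab4→Cb5 = minor third; Cb5→Ebb5 = minor third; Ebb5→Db6 = major seventh.
The largest is Ebb5 to Db6, a major seventh (11 semitones).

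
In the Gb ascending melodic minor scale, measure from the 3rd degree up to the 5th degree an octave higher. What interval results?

Spelling the Gb ascending melodic minor scale: Gb Ab Bbb Cb Db Eb F.
That puts Bbb below Db.
From Bbb to Db is 16 semitones, exactly the major tenth.

major tenth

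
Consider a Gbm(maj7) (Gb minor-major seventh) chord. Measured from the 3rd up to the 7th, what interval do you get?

Gb minor-major seventh: Gb-Bbb-Db-F.
The 3rd is Bbb and the 7th is F.
From Bbb to F: 8 semitones over a fifth = augmented.

augmented 5th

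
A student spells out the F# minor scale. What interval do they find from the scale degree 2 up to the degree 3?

F# natural minor: F# G# A B C# D E.
The scale degree 2 is G# and the scale degree 3 is A.
G# up to A is 1 semitone, a half step narrower than a major second, so the interval is minor.

minor 2nd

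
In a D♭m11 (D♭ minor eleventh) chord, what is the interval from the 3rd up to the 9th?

Spelling the chord: D♭ F♭ A♭ C♭ E♭ G♭.
So we need the interval from F♭ up to E♭.
F♭ up to E♭ spans 7 letter names and 11 semitones — a major seventh.

major seventh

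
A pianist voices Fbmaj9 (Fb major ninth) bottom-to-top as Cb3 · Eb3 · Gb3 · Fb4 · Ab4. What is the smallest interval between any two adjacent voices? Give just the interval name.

minor third

Adjacent intervals: Cb3→Eb3 = major third; Eb3→Gb3 = minor third; Gb3→Fb4 = minor seventh; Fb4→Ab4 = major third.
The smallest is Eb3 to Gb3, a minor third (3 semitones).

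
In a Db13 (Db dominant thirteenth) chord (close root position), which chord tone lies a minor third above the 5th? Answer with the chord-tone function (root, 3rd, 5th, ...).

7th

Db13 (Db dominant thirteenth): Db–F–Ab–Cb–Eb–Bb.
The 5th is Ab. A minor third above Ab is Cb.
Cb is the chord's 7th.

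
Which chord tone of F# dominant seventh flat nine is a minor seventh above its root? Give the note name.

E

Spelling the chord: F#, A#, C#, E, G.
The root is F#. A minor seventh above F# is E.
E is the chord's 7th.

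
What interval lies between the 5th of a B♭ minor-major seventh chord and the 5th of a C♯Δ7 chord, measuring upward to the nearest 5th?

augmented second

B♭ minor-major seventh has F as its 5th, and C♯Δ7 has G♯ as its 5th.
F up to G♯ is 3 semitones, a half step wider than a major second, so the interval is augmented.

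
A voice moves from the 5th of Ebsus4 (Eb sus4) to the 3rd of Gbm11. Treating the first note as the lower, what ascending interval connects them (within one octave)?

The 5th of Ebsus4 (Eb sus4) is Bb; the 3rd of Gbm11 is Bbb.
8 letter names make it an octave; at 11 semitones (a half step narrower than perfect) the quality is diminished.

diminished octave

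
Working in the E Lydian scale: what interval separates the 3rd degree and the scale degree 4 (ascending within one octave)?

E lydian: E F# G# A# B C# D#.
3rd degree = G#; 4th scale degree = A#.
G# up to A# spans 2 letter names and 2 semitones — a major second.

M2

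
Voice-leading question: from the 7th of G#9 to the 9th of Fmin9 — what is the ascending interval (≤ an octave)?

minor second

The 7th of G#9 is F#; the 9th of Fmin9 is G.
2 letter names make it a second; at 1 semitone (a half step narrower than major) the quality is minor.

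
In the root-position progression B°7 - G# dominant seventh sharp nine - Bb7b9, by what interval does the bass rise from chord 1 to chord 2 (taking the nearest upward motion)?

major sixth

The roots are B and G#.
B up to G# spans 6 letter names and 9 semitones — a major sixth.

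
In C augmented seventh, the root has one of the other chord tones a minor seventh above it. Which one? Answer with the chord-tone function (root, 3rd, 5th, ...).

7th

The chord tones of C+7 are C-E-G#-Bb.
The root is C. A minor seventh above C is Bb.
Bb is the chord's 7th.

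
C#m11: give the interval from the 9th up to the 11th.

C#m11: C# E G# B D# F#.
The 9th is D# and the 11th is F#.
D# up to F# is 3 semitones, a half step narrower than a major third, so the interval is minor.

m3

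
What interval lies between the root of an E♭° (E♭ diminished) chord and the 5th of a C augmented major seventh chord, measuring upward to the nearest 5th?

augmented 3rd

E♭° (E♭ diminished) has E♭ as its root, and C augmented major seventh has G♯ as its 5th.
E♭ up to G♯ is 5 semitones, a half step wider than a major third, so the interval is augmented.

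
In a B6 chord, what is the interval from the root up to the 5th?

B6 (B major sixth) is spelled B, D♯, F♯, G♯.
Root = B; 5th = F♯.
From B to F♯ is 7 semitones, exactly the perfect fifth.

P5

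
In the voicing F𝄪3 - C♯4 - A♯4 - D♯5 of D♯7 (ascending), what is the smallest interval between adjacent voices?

perfect fourth

Adjacent intervals: F𝄪3→C♯4 = diminished fifth; C♯4→A♯4 = major sixth; A♯4→D♯5 = perfect fourth.
The smallest is A♯4 to D♯5, a perfect fourth (5 semitones).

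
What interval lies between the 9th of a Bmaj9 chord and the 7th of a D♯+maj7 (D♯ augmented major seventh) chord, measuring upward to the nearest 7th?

augmented unison

The 9th of Bmaj9 is C♯; the 7th of D♯+maj7 (D♯ augmented major seventh) is C𝄪.
C♯ up to C𝄪 is 1 semitone, a half step wider than a perfect unison, so the interval is augmented.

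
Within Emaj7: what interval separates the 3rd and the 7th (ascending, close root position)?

P5

EΔ7: E–G#–B–D#.
3rd = G#; 7th = D#.
From G# to D# is 7 semitones, exactly the perfect fifth.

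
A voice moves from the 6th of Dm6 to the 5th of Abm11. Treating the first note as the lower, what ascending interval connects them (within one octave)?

diminished 4th

The 6th of Dm6 is B; the 5th of Abm11 is Eb.
B up to Eb is 4 semitones, a half step narrower than a perfect fourth, so the interval is diminished.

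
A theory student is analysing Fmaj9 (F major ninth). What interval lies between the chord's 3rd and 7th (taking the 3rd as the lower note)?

Fmaj9: F, A, C, E, G.
3rd = A; 7th = E.
A up to E spans 5 letter names and 7 semitones — a perfect fifth.

P5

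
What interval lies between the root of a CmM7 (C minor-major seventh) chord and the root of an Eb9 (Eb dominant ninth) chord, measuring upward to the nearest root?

minor third

The root of CmM7 (C minor-major seventh) is C; the root of Eb9 (Eb dominant ninth) is Eb.
C up to Eb is 3 semitones, a half step narrower than a major third, so the interval is minor.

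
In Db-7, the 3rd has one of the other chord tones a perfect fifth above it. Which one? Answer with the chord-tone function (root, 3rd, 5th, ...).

Spelling the chord: Db, Fb, Ab, Cb.
The 3rd is Fb. A perfect fifth above Fb is Cb.
Cb is the chord's 7th.

7th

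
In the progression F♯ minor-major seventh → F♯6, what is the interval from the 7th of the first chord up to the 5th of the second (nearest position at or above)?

minor sixth

The 7th of F♯ minor-major seventh is E♯; the 5th of F♯6 is C♯.
From E♯ to C♯: 8 semitones over a sixth = minor.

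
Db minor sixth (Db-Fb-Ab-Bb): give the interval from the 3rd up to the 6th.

3rd = Fb; 6th = Bb.
4 letter names make it a fourth; at 6 semitones (a half step wider than perfect) the quality is augmented.

augmented 4th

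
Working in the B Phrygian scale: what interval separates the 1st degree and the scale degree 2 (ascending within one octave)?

minor second

B phrygian: B C D E F# G A.
That puts B below C.
From B to C: 1 semitone over a second = minor.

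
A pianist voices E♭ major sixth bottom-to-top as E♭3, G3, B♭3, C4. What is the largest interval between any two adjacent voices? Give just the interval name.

Adjacent intervals: E♭3→G3 = major third; G3→B♭3 = minor third; B♭3→C4 = major second.
The largest is E♭3 to G3, a major third (4 semitones).

M3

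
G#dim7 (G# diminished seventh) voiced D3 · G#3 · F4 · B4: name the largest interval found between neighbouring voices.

d7

Adjacent intervals: D3→G#3 = augmented fourth; G#3→F4 = diminished seventh; F4→B4 = augmented fourth.
The largest is G#3 to F4, a diminished seventh (9 semitones).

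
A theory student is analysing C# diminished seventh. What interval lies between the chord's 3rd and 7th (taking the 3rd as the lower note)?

d5

C#°7 is spelled C#, E, G, Bb.
So we need the interval from E up to Bb.
E up to Bb is 6 semitones, a half step narrower than a perfect fifth, so the interval is diminished.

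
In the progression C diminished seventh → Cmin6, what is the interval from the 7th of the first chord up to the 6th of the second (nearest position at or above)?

C diminished seventh has Bbb as its 7th, and Cmin6 has A as its 6th.
Bbb up to A is 12 semitones, a half step wider than a major seventh, so the interval is augmented.

A7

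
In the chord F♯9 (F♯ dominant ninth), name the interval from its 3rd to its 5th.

The chord tones of F♯9 (F♯ dominant ninth) are F♯ A♯ C♯ E G♯.
So we need the interval from A♯ up to C♯.
From A♯ to C♯: 3 semitones over a third = minor.

minor third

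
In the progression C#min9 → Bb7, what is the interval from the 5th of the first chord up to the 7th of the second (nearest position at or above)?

C#min9 has G# as its 5th, and Bb7 has Ab as its 7th.
2 letter names make it a second; at 0 semitones (a whole step narrower than major) the quality is diminished.

diminished 2nd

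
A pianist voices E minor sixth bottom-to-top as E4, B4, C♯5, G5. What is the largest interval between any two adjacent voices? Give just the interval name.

Adjacent intervals: E4→B4 = perfect fifth; B4→C♯5 = major second; C♯5→G5 = diminished fifth.
The largest is E4 to B4, a perfect fifth (7 semitones).

perfect 5th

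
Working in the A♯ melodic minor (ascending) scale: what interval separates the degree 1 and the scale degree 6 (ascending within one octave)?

major sixth

A♯ melodic minor: A♯ B♯ C♯ D♯ E♯ F𝄪 G𝄪.
That puts A♯ below F𝄪.
Counting 6 letters and 9 half steps from A♯ gives a major sixth.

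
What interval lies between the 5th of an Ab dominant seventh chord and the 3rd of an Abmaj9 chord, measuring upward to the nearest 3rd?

major sixth

Ab dominant seventh has Eb as its 5th, and Abmaj9 has C as its 3rd.
From Eb to C is 9 semitones, exactly the major sixth.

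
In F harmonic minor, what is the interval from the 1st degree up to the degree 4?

P4

The scale runs F G A♭ B♭ C D♭ E.
The 1st degree is F and the degree 4 is B♭.
From F to B♭ is 5 semitones, exactly the perfect fourth.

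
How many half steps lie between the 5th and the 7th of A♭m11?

3

Spelling the chord: A♭, C♭, E♭, G♭, B♭, D♭.
E♭ to G♭ is a minor third: 3 semitones.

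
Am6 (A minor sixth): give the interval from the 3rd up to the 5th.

A minor sixth is spelled A C E F#.
3rd = C; 5th = E.
Counting 3 letters and 4 half steps from C gives a major third.

major third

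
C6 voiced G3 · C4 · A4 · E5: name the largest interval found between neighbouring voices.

Adjacent intervals: G3→C4 = perfect fourth; C4→A4 = major sixth; A4→E5 = perfect fifth.
The largest is C4 to A4, a major sixth (9 semitones).

major 6th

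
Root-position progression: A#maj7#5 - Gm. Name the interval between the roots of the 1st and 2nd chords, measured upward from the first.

The roots are A# and G.
7 letter names make it a seventh; at 9 semitones (a whole step narrower than major) the quality is diminished.

diminished 7th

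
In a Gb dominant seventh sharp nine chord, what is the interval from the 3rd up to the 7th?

Gb dominant seventh sharp nine is spelled Gb Bb Db Fb A.
3rd = Bb; 7th = Fb.
5 letter names make it a fifth; at 6 semitones (a half step narrower than perfect) the quality is diminished.
That tritone between 3rd and 7th is what gives the dominant seventh its pull toward resolution.

d5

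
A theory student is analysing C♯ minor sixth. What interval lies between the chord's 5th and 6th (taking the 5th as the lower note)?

C♯m6 (C♯ minor sixth): C♯-E-G♯-A♯.
That puts G♯ below A♯.
Counting 2 letters and 2 half steps from G♯ gives a major second.

M2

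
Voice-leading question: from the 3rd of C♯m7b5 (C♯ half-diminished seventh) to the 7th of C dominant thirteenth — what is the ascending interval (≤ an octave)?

The 3rd of C♯m7b5 (C♯ half-diminished seventh) is E; the 7th of C dominant thirteenth is B♭.
From E to B♭: 6 semitones over a fifth = diminished.

d5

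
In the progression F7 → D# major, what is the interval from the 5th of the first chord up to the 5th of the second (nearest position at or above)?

F7 has C as its 5th, and D# major has A# as its 5th.
6 letter names make it a sixth; at 10 semitones (a half step wider than major) the quality is augmented.

A6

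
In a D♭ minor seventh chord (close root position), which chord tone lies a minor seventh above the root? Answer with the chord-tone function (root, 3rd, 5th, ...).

The chord tones of D♭-7 are D♭-F♭-A♭-C♭.
The root is D♭. A minor seventh above D♭ is C♭.
C♭ is the chord's 7th.

7th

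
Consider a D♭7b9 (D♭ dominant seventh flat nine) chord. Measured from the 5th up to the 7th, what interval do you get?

The chord tones of D♭ dominant seventh flat nine are D♭ F A♭ C♭ E𝄫.
The 5th is A♭ and the 7th is C♭.
3 letter names make it a third; at 3 semitones (a half step narrower than major) the quality is minor.

m3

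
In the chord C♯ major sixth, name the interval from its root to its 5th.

The chord tones of C♯6 are C♯–E♯–G♯–A♯.
So we need the interval from C♯ up to G♯.
C♯ up to G♯ spans 5 letter names and 7 semitones — a perfect fifth.

perfect 5th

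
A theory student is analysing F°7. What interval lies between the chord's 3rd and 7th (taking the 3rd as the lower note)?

F°7 (F diminished seventh): F-Ab-Cb-Ebb.
That puts Ab below Ebb.
5 letter names make it a fifth; at 6 semitones (a half step narrower than perfect) the quality is diminished.

diminished fifth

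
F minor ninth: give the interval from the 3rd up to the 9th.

major seventh

Fm9 (F minor ninth): F, Ab, C, Eb, G.
The 3rd is Ab and the 9th is G.
Counting 7 letters and 11 half steps from Ab gives a major seventh.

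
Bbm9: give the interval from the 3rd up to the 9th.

Bbm9: Bb–Db–F–Ab–C.
So we need the interval from Db up to C.
Counting 7 letters and 11 half steps from Db gives a major seventh.

M7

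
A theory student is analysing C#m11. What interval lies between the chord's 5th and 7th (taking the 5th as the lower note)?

minor third

Spelling the chord: C#–E–G#–B–D#–F#.
5th = G#; 7th = B.
From G# to B: 3 semitones over a third = minor.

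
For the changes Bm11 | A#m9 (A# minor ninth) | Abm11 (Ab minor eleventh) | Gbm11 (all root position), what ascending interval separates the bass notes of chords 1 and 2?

major seventh

The roots are B and A#.
Counting 7 letters and 11 half steps from B gives a major seventh.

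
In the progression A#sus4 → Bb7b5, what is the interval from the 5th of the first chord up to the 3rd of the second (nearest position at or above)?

diminished seventh

The 5th of A#sus4 is E#; the 3rd of Bb7b5 is D.
E# up to D is 9 semitones, a whole step narrower than a major seventh, so the interval is diminished.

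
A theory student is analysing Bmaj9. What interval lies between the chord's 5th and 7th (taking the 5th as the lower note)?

The chord tones of Bmaj9 are B D♯ F♯ A♯ C♯.
The 5th is F♯ and the 7th is A♯.
Counting 3 letters and 4 half steps from F♯ gives a major third.

major 3rd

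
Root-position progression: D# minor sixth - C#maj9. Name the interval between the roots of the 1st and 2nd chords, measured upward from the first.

minor 7th

The roots are D# and C#.
From D# to C#: 10 semitones over a seventh = minor.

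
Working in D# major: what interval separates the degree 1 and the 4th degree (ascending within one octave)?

Spelling D# major: D# E# F## G# A# B# C##.
So we need the interval from D# up to G#.
Counting 4 letters and 5 half steps from D# gives a perfect fourth.

perfect fourth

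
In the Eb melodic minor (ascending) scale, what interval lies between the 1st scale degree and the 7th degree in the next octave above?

major fourteenth

Spelling the Eb melodic minor (ascending) scale: Eb F Gb Ab Bb C D.
1st scale degree = Eb; degree 7 (up an octave) = D.
Eb up to D spans 14 letter names and 23 semitones — a major fourteenth.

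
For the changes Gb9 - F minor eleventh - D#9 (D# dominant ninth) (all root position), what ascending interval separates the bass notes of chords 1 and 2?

The roots are Gb and F.
From Gb to F is 11 semitones, exactly the major seventh.

major seventh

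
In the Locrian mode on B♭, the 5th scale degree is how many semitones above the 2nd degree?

5

The scale is B♭ C♭ D♭ E♭ F♭ G♭ A♭.
C♭ up to F♭ is a perfect fourth — 5 semitones.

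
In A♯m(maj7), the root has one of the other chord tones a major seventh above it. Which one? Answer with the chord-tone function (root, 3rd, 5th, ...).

7th

Spelling the chord: A♯, C♯, E♯, G𝄪.
The root is A♯. A major seventh above A♯ is G𝄪.
G𝄪 is the chord's 7th.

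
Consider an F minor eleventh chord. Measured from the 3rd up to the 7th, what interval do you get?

perfect fifth

Fm11: F-Ab-C-Eb-G-Bb.
That puts Ab below Eb.
Ab up to Eb spans 5 letter names and 7 semitones — a perfect fifth.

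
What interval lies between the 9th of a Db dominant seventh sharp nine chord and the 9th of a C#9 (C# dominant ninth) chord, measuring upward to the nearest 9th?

The 9th of Db dominant seventh sharp nine is E; the 9th of C#9 (C# dominant ninth) is D#.
Counting 7 letters and 11 half steps from E gives a major seventh.

major 7th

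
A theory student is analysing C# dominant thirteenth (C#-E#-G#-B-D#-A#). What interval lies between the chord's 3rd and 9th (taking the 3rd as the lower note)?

minor 7th

So we need the interval from E# up to D#.
E# up to D# is 10 semitones, a half step narrower than a major seventh, so the interval is minor.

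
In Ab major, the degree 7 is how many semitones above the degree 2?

The scale is Ab Bb C Db Eb F G.
Bb up to G is a major sixth — 9 semitones.

9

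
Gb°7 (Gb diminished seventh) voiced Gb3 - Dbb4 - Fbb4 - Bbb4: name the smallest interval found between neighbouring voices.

minor 3rd

Adjacent intervals: Gb3→Dbb4 = diminished fifth; Dbb4→Fbb4 = minor third; Fbb4→Bbb4 = augmented fourth.
The smallest is Dbb4 to Fbb4, a minor third (3 semitones).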